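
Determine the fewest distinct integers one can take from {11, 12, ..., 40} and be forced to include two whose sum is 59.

Group the elements by complementary pair {x, 59−x}: {19,40}, {20,39}, {21,38}, …, giving 11 two-element pairs and 8 integers whose partner 59−x falls outside [11,40].
Treating each of those 19 groups as a pigeonhole, one can pick one integer per group — 19 integers — with no two summing to 59.
The 20th integer lands in an occupied pair, forcing a sum of 59.

20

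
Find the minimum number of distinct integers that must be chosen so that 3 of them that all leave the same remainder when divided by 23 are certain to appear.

47

The 23 residue classes mod 23 are the pigeonholes.
With 46 integers one could put 2 in each residue class and have no class reach 3.
The 47th integer pushes some class to 3, so 23·2 + 1 = 47.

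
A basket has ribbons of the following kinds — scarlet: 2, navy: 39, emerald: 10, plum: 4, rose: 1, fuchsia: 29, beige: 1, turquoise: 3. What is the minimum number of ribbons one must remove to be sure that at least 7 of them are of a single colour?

The 8 colours are the holes; the ribbons drawn are the pigeons.
To avoid 7 of any one colour, the worst case takes at most 6 of each colour, or every ribbon of a colour that has fewer than 6.
That gives 2 + 6 + 6 + 4 + 1 + 6 + 1 + 3 = 29 ribbons with no colour reaching 7.
The next ribbon forces some colour to 7, so 29 + 1 = 30.

30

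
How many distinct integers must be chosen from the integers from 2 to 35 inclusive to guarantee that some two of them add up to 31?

Group the elements by complementary pair {x, 31−x}: {2,29}, {3,28}, {4,27}, …, giving 14 two-element pairs and 6 integers whose partner 31−x falls outside [2,35].
By pigeonhole, treating each of those 20 groups as a pigeonhole, one can pick one integer per group — 20 integers — with no two summing to 31.
The 21st integer lands in an occupied pair, forcing a sum of 31.

21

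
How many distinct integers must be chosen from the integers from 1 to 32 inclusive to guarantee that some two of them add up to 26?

21

Two chosen integers sum to 26 exactly when both halves of some pair {x, 26−x} with 1 ≤ x ≤ 26−x ≤ 25 are chosen — 12 such pairs.
The remaining 8 elements (those with no distinct partner in range) can never complete a 26-sum, so the worst case takes all of them and one from each pair: 8 + 12 = 20.
The 21st integer has to be the second member of some pair, so 20 + 1 = 21.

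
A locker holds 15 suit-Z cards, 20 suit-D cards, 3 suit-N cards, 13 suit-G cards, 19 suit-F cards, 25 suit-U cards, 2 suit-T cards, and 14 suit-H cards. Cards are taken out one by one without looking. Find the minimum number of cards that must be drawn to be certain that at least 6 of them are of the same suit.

Pigeonhole: put each drawn card into a box by suit. The largest draw with every box below 6 takes min(count, 5) from each suit; suits with fewer than 5 contribute all they have.
Σ min(cᵢ, 5) = 5 + 5 + 3 + 5 + 5 + 5 + 2 + 5 = 35.
Draw number 35 + 1 = 36 must push one box to 6.

36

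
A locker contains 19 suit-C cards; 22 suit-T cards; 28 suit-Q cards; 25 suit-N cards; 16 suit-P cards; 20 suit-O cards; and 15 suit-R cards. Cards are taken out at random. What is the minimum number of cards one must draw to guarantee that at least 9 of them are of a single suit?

57

Put each drawn card into a box by suit. The largest draw with every box below 9 takes min(count, 8) from each suit.
Σ min(cᵢ, 8) = 8 + 8 + 8 + 8 + 8 + 8 + 8 = 56.
Draw number 56 + 1 = 57 must push one box to 9.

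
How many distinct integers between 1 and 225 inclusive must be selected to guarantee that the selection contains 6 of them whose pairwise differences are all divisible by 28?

141

Integers whose pairwise differences are multiples of 28 are exactly those sharing a remainder mod 28. The 28 residue classes mod 28 are the pigeonholes.
With 140 integers one could put 5 in each residue class and have no class reach 6.
The 141st integer pushes some class to 6, so 28·5 + 1 = 141.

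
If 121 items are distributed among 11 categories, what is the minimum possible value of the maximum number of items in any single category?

The 11 categories are the holes and the 121 items are the pigeons.
If every category held at most 10 items, the total would be at most 11 × 10 = 110, which is less than 121.
So some category holds at least ⌈121/11⌉ = 11 items.

11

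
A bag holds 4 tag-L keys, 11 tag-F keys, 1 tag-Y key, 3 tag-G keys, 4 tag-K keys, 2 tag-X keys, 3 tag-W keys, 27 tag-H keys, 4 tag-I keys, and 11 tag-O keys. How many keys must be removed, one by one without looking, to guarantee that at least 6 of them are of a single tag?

Pigeonhole: the 10 tags are the holes; the keys drawn are the pigeons.
To avoid 6 of any one tag, the worst case takes at most 5 of each tag, or every key of a tag that has fewer than 5.
That gives 4 + 5 + 1 + 3 + 4 + 2 + 3 + 5 + 4 + 5 = 36 keys with no tag reaching 6.
The next key forces some tag to 6, so 36 + 1 = 37.

37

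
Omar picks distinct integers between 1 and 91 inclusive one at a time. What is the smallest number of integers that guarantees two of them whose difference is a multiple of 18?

Integers whose pairwise differences are multiples of 18 are exactly those sharing a remainder mod 18. By pigeonhole, the 18 residue classes mod 18 are the pigeonholes.
With 18 integers one could put 1 in each residue class and have no class reach 2.
The 19th integer pushes some class to 2, so 18·1 + 1 = 19.

19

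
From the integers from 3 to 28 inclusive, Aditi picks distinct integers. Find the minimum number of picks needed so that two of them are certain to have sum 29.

Two chosen integers sum to 29 exactly when both halves of some pair {x, 29−x} with 3 ≤ x ≤ 29−x ≤ 26 are chosen — 12 such pairs.
The remaining 2 elements (those with no distinct partner in range) can never complete a 29-sum, so the worst case takes all of them and one from each pair: 2 + 12 = 14.
The 15th integer has to be the second member of some pair, so 14 + 1 = 15.

15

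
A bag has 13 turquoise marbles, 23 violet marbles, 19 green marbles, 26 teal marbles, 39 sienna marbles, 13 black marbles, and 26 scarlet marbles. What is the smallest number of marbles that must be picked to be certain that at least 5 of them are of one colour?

29

Put each drawn marble into a box by colour. The largest draw with every box below 5 takes min(count, 4) from each colour.
Σ min(cᵢ, 4) = 4 + 4 + 4 + 4 + 4 + 4 + 4 = 28.
Draw number 28 + 1 = 29 must push one box to 5.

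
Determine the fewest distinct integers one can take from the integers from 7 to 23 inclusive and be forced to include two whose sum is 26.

12

Two chosen integers sum to 26 exactly when both halves of some pair {x, 26−x} with 7 ≤ x ≤ 26−x ≤ 19 are chosen — 6 such pairs.
The remaining 5 elements (those with no distinct partner in range) can never complete a 26-sum, so the worst case takes all of them and one from each pair: 5 + 6 = 11.
The 12th integer has to be the second member of some pair, so 11 + 1 = 12.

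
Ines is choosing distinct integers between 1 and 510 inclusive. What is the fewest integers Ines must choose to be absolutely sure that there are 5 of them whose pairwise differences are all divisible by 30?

Integers whose pairwise differences are multiples of 30 are exactly those sharing a remainder mod 30. By the pigeonhole principle, the 30 residue classes mod 30 are the pigeonholes.
With 120 integers one could put 4 in each residue class and have no class reach 5.
The 121st integer pushes some class to 5, so 30·4 + 1 = 121.

121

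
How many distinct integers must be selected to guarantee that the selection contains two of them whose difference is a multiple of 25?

Integers whose pairwise differences are multiples of 25 are exactly those sharing a remainder mod 25. The 25 residue classes mod 25 are the pigeonholes.
With 25 integers one could put 1 in each residue class and have no class reach 2.
The 26th integer pushes some class to 2, so 25·1 + 1 = 26.

26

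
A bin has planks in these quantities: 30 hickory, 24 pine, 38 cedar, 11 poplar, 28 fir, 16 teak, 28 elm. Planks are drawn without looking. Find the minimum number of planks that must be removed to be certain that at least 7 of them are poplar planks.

In the worst case for collecting poplar planks, every non-poplar plank comes out first.
There are 30 + 24 + 38 + 28 + 16 + 28 = 164 non-poplar planks altogether.
After those, each further plank must be poplar, so 164 + 7 = 171 draws guarantee 7 poplar planks.

171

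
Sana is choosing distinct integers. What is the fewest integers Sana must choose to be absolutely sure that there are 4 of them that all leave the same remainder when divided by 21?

Pigeonhole: the 21 residue classes mod 21 are the pigeonholes.
With 63 integers one could put 3 in each residue class and have no class reach 4.
The 64th integer pushes some class to 4, so 21·3 + 1 = 64.

64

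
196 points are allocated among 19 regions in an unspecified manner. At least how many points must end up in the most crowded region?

11

By the pigeonhole principle, the 19 regions are the holes and the 196 points are the pigeons.
If every region held at most 10 points, the total would be at most 19 × 10 = 190, which is less than 196.
So some region holds at least ⌈196/19⌉ = 11 points.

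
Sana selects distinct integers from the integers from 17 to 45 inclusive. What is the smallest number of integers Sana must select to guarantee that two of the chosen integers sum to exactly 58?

A set avoiding the sum 58 can contain at most one of each pair {x, 58−x}, plus the 5 elements whose complement lies outside the range or equal to its own complement.
The integers 29, …, 45 (17 of them) are such a set: any two sum to at least 29+30 = 59 > 58.
By the pigeonhole principle, any 18th integer completes one of the 12 pairs, so 18 choices force a sum of 58.

18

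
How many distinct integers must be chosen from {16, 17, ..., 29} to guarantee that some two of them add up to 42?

10

A set avoiding the sum 42 can contain at most one of each pair {x, 42−x}, plus the 4 elements whose complement lies outside the range or equal to its own complement.
The integers 21, …, 29 (9 of them) are such a set: any two sum to at least 21+22 = 43 > 42.
By the pigeonhole principle, any 10th integer completes one of the 5 pairs, so 10 choices force a sum of 42.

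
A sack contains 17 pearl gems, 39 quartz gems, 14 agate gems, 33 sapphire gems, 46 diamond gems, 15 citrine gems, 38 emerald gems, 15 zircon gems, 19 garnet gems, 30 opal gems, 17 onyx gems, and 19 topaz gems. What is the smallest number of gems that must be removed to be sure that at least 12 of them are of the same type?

An adversary could hand out at most 11 gems per type: 11 + 11 + 11 + 11 + 11 + 11 + 11 + 11 + 11 + 11 + 11 + 11 = 132 gems and still no type has 12.
By the pigeonhole principle, one more gem lands in a type already at 11, so 133 draws are enough and 132 are not.

133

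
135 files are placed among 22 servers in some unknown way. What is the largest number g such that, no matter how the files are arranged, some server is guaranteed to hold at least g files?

By pigeonhole, the 22 servers are the holes and the 135 files are the pigeons.
If every server held at most 6 files, the total would be at most 22 × 6 = 132, which is less than 135.
So some server holds at least ⌈135/22⌉ = 7 files.

7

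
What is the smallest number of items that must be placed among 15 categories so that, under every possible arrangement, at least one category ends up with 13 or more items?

181

With 180 items one could put exactly 12 in each of the 15 categories, and no category would reach 13.
One more item must land in a category that already has 12, giving it 13.
So 15 × 12 + 1 = 181 items are required.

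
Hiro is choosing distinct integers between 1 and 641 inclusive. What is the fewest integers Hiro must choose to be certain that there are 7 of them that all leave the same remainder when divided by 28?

Pigeonhole: the 28 residue classes mod 28 are the pigeonholes.
With 168 integers one could put 6 in each residue class and have no class reach 7.
The 169th integer pushes some class to 7, so 28·6 + 1 = 169.

169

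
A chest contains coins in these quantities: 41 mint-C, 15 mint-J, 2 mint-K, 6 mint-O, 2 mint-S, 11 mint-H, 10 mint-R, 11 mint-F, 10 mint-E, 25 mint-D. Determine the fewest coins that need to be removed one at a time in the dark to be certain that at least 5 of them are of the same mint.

An adversary could hand out at most 4 coins per mint (mint-K, mint-S run out sooner): 4 + 4 + 2 + 4 + 2 + 4 + 4 + 4 + 4 + 4 = 36 coins and still no mint has 5.
Pigeonhole: one more coin lands in a mint already at 4, so 37 draws are enough and 36 are not.

37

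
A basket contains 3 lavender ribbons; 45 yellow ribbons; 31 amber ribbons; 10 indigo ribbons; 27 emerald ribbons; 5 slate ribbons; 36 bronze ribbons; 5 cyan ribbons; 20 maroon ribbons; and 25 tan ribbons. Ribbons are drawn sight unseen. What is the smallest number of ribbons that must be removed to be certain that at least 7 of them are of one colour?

56

An adversary could hand out at most 6 ribbons per colour (lavender, slate, cyan run out sooner): 3 + 6 + 6 + 6 + 6 + 5 + 6 + 5 + 6 + 6 = 55 ribbons and still no colour has 7.
By the pigeonhole principle, one more ribbon lands in a colour already at 6, so 56 draws are enough and 55 are not.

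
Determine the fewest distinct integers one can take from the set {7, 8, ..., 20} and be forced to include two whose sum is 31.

10

Group the elements by complementary pair {x, 31−x}: {11,20}, {12,19}, {13,18}, …, giving 5 two-element pairs and 4 integers whose partner 31−x falls outside [7,20].
By pigeonhole, treating each of those 9 groups as a pigeonhole, one can pick one integer per group — 9 integers — with no two summing to 31.
The 10th integer lands in an occupied pair, forcing a sum of 31.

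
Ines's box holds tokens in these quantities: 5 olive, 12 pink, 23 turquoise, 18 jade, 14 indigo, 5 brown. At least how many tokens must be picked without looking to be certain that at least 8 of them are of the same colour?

By pigeonhole, put each drawn token into a box by colour. The largest draw with every box below 8 takes min(count, 7) from each colour; colours with fewer than 7 contribute all they have.
Σ min(cᵢ, 7) = 5 + 7 + 7 + 7 + 7 + 5 = 38.
Draw number 38 + 1 = 39 must push one box to 8.

39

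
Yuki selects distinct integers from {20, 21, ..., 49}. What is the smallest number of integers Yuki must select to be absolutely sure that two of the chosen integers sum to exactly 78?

21

Group the elements by complementary pair {x, 78−x}: {29,49}, {30,48}, {31,47}, …, giving 10 two-element pairs, the single value 39 (it cannot pair with itself since the integers are distinct), and 9 integers whose partner 78−x falls outside [20,49].
By pigeonhole, treating each of those 20 groups as a pigeonhole, one can pick one integer per group — 20 integers — with no two summing to 78.
The 21st integer lands in an occupied pair, forcing a sum of 78.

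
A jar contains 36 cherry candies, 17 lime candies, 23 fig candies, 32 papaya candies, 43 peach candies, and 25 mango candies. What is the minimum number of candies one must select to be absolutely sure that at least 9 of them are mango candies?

In the worst case for collecting mango candies, every non-mango candy comes out first.
There are 36 + 17 + 23 + 32 + 43 = 151 non-mango candies altogether.
After those, each further candy must be mango, so 151 + 9 = 160 draws guarantee 9 mango candies.

160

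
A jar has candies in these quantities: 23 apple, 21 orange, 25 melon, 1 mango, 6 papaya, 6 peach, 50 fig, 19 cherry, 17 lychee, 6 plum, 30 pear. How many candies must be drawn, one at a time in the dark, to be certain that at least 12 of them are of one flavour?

An adversary could hand out at most 11 candies per flavour (4 flavours run out sooner): 11 + 11 + 11 + 1 + 6 + 6 + 11 + 11 + 11 + 6 + 11 = 96 candies and still no flavour has 12.
One more candy lands in a flavour already at 11, so 97 draws are enough and 96 are not.

97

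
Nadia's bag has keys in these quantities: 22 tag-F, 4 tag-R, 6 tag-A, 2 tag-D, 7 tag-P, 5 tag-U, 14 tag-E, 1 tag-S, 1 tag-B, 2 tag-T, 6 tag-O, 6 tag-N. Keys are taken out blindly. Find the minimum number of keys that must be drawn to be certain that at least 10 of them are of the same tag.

The 12 tags are the holes; the keys drawn are the pigeons.
To avoid 10 of any one tag, the worst case takes at most 9 of each tag, or every key of a tag that has fewer than 9.
That gives 9 + 4 + 6 + 2 + 7 + 5 + 9 + 1 + 1 + 2 + 6 + 6 = 58 keys with no tag reaching 10.
The next key forces some tag to 10, so 58 + 1 = 59.

59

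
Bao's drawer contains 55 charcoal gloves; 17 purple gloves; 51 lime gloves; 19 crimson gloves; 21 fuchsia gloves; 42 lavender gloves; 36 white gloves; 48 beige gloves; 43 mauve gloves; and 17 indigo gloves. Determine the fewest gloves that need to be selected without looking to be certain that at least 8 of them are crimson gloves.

In the worst case for collecting crimson gloves, every non-crimson glove comes out first.
There are 55 + 17 + 51 + 21 + 42 + 36 + 48 + 43 + 17 = 330 non-crimson gloves altogether.
After those, each further glove must be crimson, so 330 + 8 = 338 draws guarantee 8 crimson gloves.

338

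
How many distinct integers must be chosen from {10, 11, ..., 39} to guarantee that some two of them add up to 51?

Group the elements by complementary pair {x, 51−x}: {12,39}, {13,38}, {14,37}, …, giving 14 two-element pairs and 2 integers whose partner 51−x falls outside [10,39].
Treating each of those 16 groups as a pigeonhole, one can pick one integer per group — 16 integers — with no two summing to 51.
The 17th integer lands in an occupied pair, forcing a sum of 51.

17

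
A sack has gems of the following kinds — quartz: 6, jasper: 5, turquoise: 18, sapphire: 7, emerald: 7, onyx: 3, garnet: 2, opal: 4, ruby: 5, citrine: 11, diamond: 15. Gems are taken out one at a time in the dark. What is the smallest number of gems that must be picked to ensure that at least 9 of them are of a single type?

An adversary could hand out at most 8 gems per type (8 types run out sooner): 6 + 5 + 8 + 7 + 7 + 3 + 2 + 4 + 5 + 8 + 8 = 63 gems and still no type has 9.
By the pigeonhole principle, one more gem lands in a type already at 8, so 64 draws are enough and 63 are not.

64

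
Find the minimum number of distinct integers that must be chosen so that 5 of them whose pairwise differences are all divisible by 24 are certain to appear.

97

Integers whose pairwise differences are multiples of 24 are exactly those sharing a remainder mod 24. By the pigeonhole principle, the 24 residue classes mod 24 are the pigeonholes.
With 96 integers one could put 4 in each residue class and have no class reach 5.
The 97th integer pushes some class to 5, so 24·4 + 1 = 97.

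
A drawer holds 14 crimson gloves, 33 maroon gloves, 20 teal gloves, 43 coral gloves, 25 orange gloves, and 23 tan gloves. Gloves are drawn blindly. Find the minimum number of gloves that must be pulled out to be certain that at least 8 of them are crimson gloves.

In the worst case for collecting crimson gloves, every non-crimson glove comes out first.
There are 33 + 20 + 43 + 25 + 23 = 144 non-crimson gloves altogether.
After those, each further glove must be crimson, so 144 + 8 = 152 draws guarantee 8 crimson gloves.

152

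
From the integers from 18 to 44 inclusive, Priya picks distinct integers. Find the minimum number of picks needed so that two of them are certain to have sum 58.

17

Group the elements by complementary pair {x, 58−x}: {18,40}, {19,39}, {20,38}, …, giving 11 two-element pairs, the single value 29 (it cannot pair with itself since the integers are distinct), and 4 integers whose partner 58−x falls outside [18,44].
Treating each of those 16 groups as a pigeonhole, one can pick one integer per group — 16 integers — with no two summing to 58.
The 17th integer lands in an occupied pair, forcing a sum of 58.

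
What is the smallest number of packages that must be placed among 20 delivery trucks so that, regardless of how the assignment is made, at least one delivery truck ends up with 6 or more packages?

With 100 packages one could put exactly 5 in each of the 20 delivery trucks, and no delivery truck would reach 6.
One more package must land in a delivery truck that already has 5, giving it 6.
So 20 × 5 + 1 = 101 packages are required.

101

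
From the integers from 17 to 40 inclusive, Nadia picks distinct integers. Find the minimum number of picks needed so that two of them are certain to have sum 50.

17

Group the elements by complementary pair {x, 50−x}: {17,33}, {18,32}, {19,31}, …, giving 8 two-element pairs, the single value 25 (it cannot pair with itself since the integers are distinct), and 7 integers whose partner 50−x falls outside [17,40].
By pigeonhole, treating each of those 16 groups as a pigeonhole, one can pick one integer per group — 16 integers — with no two summing to 50.
The 17th integer lands in an occupied pair, forcing a sum of 50.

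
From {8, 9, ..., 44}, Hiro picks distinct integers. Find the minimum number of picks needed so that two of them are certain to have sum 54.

Two chosen integers sum to 54 exactly when both halves of some pair {x, 54−x} with 10 ≤ x ≤ 54−x ≤ 44 are chosen — 17 such pairs.
The remaining 3 elements (those with no distinct partner in range) can never complete a 54-sum, so the worst case takes all of them and one from each pair: 3 + 17 = 20.
The 21st integer has to be the second member of some pair, so 20 + 1 = 21.

21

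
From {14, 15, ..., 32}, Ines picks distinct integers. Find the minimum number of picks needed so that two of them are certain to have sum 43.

Group the elements by complementary pair {x, 43−x}: {14,29}, {15,28}, {16,27}, …, giving 8 two-element pairs and 3 integers whose partner 43−x falls outside [14,32].
Treating each of those 11 groups as a pigeonhole, one can pick one integer per group — 11 integers — with no two summing to 43.
The 12th integer lands in an occupied pair, forcing a sum of 43.

12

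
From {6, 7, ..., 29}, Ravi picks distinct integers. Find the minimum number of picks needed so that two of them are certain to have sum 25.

Two chosen integers sum to 25 exactly when both halves of some pair {x, 25−x} with 6 ≤ x ≤ 25−x ≤ 19 are chosen — 7 such pairs.
The remaining 10 elements (those with no distinct partner in range) can never complete a 25-sum, so the worst case takes all of them and one from each pair: 10 + 7 = 17.
The 18th integer has to be the second member of some pair, so 17 + 1 = 18.

18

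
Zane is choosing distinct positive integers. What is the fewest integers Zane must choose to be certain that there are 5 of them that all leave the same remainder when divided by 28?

Pigeonhole: the 28 residue classes mod 28 are the pigeonholes.
With 112 integers one could put 4 in each residue class and have no class reach 5.
The 113th integer pushes some class to 5, so 28·4 + 1 = 113.

113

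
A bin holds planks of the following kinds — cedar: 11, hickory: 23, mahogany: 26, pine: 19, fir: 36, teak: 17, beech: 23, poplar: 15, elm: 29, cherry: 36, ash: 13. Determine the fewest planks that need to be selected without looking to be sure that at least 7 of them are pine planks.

236

In the worst case for collecting pine planks, every non-pine plank comes out first.
There are 11 + 23 + 26 + 36 + 17 + 23 + 15 + 29 + 36 + 13 = 229 non-pine planks altogether.
After those, each further plank must be pine, so 229 + 7 = 236 draws guarantee 7 pine planks.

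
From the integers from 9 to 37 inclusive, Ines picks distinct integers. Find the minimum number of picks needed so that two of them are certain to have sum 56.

21

Two chosen integers sum to 56 exactly when both halves of some pair {x, 56−x} with 19 ≤ x ≤ 56−x ≤ 37 are chosen — 9 such pairs.
The remaining 11 elements (those with no distinct partner in range) can never complete a 56-sum, so the worst case takes all of them and one from each pair: 11 + 9 = 20.
The 21st integer has to be the second member of some pair, so 20 + 1 = 21.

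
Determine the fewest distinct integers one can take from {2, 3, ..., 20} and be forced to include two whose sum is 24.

12

Group the elements by complementary pair {x, 24−x}: {4,20}, {5,19}, {6,18}, …, giving 8 two-element pairs; the single value 12 (it cannot pair with itself since the integers are distinct); and 2 integers whose partner 24−x falls outside [2,20].
Treating each of those 11 groups as a pigeonhole, one can pick one integer per group — 11 integers — with no two summing to 24.
The 12th integer lands in an occupied pair, forcing a sum of 24.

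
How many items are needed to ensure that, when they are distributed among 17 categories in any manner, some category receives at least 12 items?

188

With 187 items one could put exactly 11 in each of the 17 categories, and no category would reach 12.
By the pigeonhole principle, one more item must land in a category that already has 11, giving it 12.
So 17 × 11 + 1 = 188 items are required.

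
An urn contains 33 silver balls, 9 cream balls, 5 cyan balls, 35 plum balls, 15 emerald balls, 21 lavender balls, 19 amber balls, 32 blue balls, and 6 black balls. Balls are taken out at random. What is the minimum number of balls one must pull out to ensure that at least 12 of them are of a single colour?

87

The 9 colours are the holes; the balls drawn are the pigeons.
To avoid 12 of any one colour, the worst case takes at most 11 of each colour, or every ball of a colour that has fewer than 11.
That gives 11 + 9 + 5 + 11 + 11 + 11 + 11 + 11 + 6 = 86 balls with no colour reaching 12.
The next ball forces some colour to 12, so 86 + 1 = 87.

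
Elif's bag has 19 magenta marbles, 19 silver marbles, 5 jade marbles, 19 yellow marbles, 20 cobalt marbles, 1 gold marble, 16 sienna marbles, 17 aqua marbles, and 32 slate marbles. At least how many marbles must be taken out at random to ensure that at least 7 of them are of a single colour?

An adversary could hand out at most 6 marbles per colour (jade, gold run out sooner): 6 + 6 + 5 + 6 + 6 + 1 + 6 + 6 + 6 = 48 marbles and still no colour has 7.
By the pigeonhole principle, one more marble lands in a colour already at 6, so 49 draws are enough and 48 are not.

49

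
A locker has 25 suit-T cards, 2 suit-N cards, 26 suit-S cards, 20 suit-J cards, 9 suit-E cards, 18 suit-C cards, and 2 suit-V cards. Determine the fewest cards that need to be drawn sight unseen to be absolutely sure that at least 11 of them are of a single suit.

By pigeonhole, put each drawn card into a box by suit. The largest draw with every box below 11 takes min(count, 10) from each suit; suits with fewer than 10 contribute all they have.
Σ min(cᵢ, 10) = 10 + 2 + 10 + 10 + 9 + 10 + 2 = 53.
Draw number 53 + 1 = 54 must push one box to 11.

54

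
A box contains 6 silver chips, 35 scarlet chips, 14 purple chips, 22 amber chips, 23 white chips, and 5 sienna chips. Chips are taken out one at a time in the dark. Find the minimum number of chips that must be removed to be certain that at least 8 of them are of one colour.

An adversary could hand out at most 7 chips per colour (silver, sienna run out sooner): 6 + 7 + 7 + 7 + 7 + 5 = 39 chips and still no colour has 8.
By pigeonhole, one more chip lands in a colour already at 7, so 40 draws are enough and 39 are not.

40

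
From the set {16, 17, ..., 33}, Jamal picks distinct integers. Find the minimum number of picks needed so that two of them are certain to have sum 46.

12

Group the elements by complementary pair {x, 46−x}: {16,30}, {17,29}, {18,28}, …, giving 7 two-element pairs, the single value 23 (it cannot pair with itself since the integers are distinct), and 3 integers whose partner 46−x falls outside [16,33].
Treating each of those 11 groups as a pigeonhole, one can pick one integer per group — 11 integers — with no two summing to 46.
The 12th integer lands in an occupied pair, forcing a sum of 46.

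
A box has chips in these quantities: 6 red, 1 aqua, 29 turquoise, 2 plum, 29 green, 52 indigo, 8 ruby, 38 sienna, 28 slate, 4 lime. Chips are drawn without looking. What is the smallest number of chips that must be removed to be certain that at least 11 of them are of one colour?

By pigeonhole, put each drawn chip into a box by colour. The largest draw with every box below 11 takes min(count, 10) from each colour; colours with fewer than 10 contribute all they have.
Σ min(cᵢ, 10) = 6 + 1 + 10 + 2 + 10 + 10 + 8 + 10 + 10 + 4 = 71.
Draw number 71 + 1 = 72 must push one box to 11.

72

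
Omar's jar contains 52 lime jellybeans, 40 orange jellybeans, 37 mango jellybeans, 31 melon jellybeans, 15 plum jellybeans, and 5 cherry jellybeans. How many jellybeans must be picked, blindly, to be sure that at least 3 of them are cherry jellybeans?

178

In the worst case for collecting cherry jellybeans, every non-cherry jellybean comes out first.
There are 52 + 40 + 37 + 31 + 15 = 175 non-cherry jellybeans altogether.
After those, each further jellybean must be cherry, so 175 + 3 = 178 draws guarantee 3 cherry jellybeans.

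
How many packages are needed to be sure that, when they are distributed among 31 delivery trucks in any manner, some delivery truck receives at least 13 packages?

With 372 packages one could put exactly 12 in each of the 31 delivery trucks, and no delivery truck would reach 13.
Pigeonhole: one more package must land in a delivery truck that already has 12, giving it 13.
So 31 × 12 + 1 = 373 packages are required.

373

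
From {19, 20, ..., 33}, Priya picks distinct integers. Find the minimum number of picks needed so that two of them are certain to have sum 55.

10

Two chosen integers sum to 55 exactly when both halves of some pair {x, 55−x} with 22 ≤ x ≤ 55−x ≤ 33 are chosen — 6 such pairs.
The remaining 3 elements (those with no distinct partner in range) can never complete a 55-sum, so the worst case takes all of them and one from each pair: 3 + 6 = 9.
By the pigeonhole principle, the 10th integer has to be the second member of some pair, so 9 + 1 = 10.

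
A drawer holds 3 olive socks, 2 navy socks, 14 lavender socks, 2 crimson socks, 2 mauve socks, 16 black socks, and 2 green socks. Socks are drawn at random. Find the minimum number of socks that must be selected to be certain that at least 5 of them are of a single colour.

By pigeonhole, put each drawn sock into a box by colour. The largest draw with every box below 5 takes min(count, 4) from each colour; colours with fewer than 4 contribute all they have.
Σ min(cᵢ, 4) = 3 + 2 + 4 + 2 + 2 + 4 + 2 = 19.
Draw number 19 + 1 = 20 must push one box to 5.

20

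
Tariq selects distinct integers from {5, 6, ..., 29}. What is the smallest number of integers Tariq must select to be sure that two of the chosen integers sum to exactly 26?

18

Group the elements by complementary pair {x, 26−x}: {5,21}, {6,20}, {7,19}, …, giving 8 two-element pairs, the single value 13 (it cannot pair with itself since the integers are distinct), and 8 integers whose partner 26−x falls outside [5,29].
By pigeonhole, treating each of those 17 groups as a pigeonhole, one can pick one integer per group — 17 integers — with no two summing to 26.
The 18th integer lands in an occupied pair, forcing a sum of 26.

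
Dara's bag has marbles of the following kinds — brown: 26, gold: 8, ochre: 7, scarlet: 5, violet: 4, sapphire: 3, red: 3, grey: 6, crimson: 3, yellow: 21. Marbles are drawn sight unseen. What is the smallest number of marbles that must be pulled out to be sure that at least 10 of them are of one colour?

By the pigeonhole principle, the 10 colours are the holes; the marbles drawn are the pigeons.
To avoid 10 of any one colour, the worst case takes at most 9 of each colour, or every marble of a colour that has fewer than 9.
That gives 9 + 8 + 7 + 5 + 4 + 3 + 3 + 6 + 3 + 9 = 57 marbles with no colour reaching 10.
The next marble forces some colour to 10, so 57 + 1 = 58.

58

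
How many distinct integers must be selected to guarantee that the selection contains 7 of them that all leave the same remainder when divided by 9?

55

Pigeonhole: the 9 residue classes mod 9 are the pigeonholes.
With 54 integers one could put 6 in each residue class and have no class reach 7.
The 55th integer pushes some class to 7, so 9·6 + 1 = 55.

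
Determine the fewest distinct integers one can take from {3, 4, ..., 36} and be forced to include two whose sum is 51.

Two chosen integers sum to 51 exactly when both halves of some pair {x, 51−x} with 15 ≤ x ≤ 51−x ≤ 36 are chosen — 11 such pairs.
The remaining 12 elements (those with no distinct partner in range) can never complete a 51-sum, so the worst case takes all of them and one from each pair: 12 + 11 = 23.
The 24th integer has to be the second member of some pair, so 23 + 1 = 24.

24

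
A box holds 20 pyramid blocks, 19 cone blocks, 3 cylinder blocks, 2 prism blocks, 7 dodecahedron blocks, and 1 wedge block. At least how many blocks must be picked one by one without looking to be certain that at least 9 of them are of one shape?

30

An adversary could hand out at most 8 blocks per shape (4 shapes run out sooner): 8 + 8 + 3 + 2 + 7 + 1 = 29 blocks and still no shape has 9.
By pigeonhole, one more block lands in a shape already at 8, so 30 draws are enough and 29 are not.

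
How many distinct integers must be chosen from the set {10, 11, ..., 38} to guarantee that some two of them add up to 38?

21

Group the elements by complementary pair {x, 38−x}: {10,28}, {11,27}, {12,26}, …, giving 9 two-element pairs, the single value 19 (it cannot pair with itself since the integers are distinct), and 10 integers whose partner 38−x falls outside [10,38].
Treating each of those 20 groups as a pigeonhole, one can pick one integer per group — 20 integers — with no two summing to 38.
The 21st integer lands in an occupied pair, forcing a sum of 38.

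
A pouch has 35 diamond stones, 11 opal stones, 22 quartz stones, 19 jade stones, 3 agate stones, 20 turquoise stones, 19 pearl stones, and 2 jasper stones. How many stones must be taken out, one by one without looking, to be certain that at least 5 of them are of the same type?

30

An adversary could hand out at most 4 stones per type (agate, jasper run out sooner): 4 + 4 + 4 + 4 + 3 + 4 + 4 + 2 = 29 stones and still no type has 5.
By the pigeonhole principle, one more stone lands in a type already at 4, so 30 draws are enough and 29 are not.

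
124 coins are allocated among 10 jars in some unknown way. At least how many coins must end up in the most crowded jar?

13

The 10 jars are the holes and the 124 coins are the pigeons.
If every jar held at most 12 coins, the total would be at most 10 × 12 = 120, which is less than 124.
So some jar holds at least ⌈124/10⌉ = 13 coins.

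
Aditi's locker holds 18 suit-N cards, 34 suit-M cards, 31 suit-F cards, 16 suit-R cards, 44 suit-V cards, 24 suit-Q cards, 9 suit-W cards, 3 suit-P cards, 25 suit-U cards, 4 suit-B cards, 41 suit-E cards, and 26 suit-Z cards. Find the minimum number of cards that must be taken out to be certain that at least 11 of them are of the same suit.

Pigeonhole: put each drawn card into a box by suit. The largest draw with every box below 11 takes min(count, 10) from each suit; suits with fewer than 10 contribute all they have.
Σ min(cᵢ, 10) = 10 + 10 + 10 + 10 + 10 + 10 + 9 + 3 + 10 + 4 + 10 + 10 = 106.
Draw number 106 + 1 = 107 must push one box to 11.

107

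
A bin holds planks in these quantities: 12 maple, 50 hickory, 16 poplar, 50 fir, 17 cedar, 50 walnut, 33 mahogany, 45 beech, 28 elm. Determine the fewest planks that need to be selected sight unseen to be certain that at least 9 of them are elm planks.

282

In the worst case for collecting elm planks, every non-elm plank comes out first.
There are 12 + 50 + 16 + 50 + 17 + 50 + 33 + 45 = 273 non-elm planks altogether.
After those, each further plank must be elm, so 273 + 9 = 282 draws guarantee 9 elm planks.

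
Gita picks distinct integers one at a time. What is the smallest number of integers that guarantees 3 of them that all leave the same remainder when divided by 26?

The 26 residue classes mod 26 are the pigeonholes.
With 52 integers one could put 2 in each residue class and have no class reach 3.
The 53rd integer pushes some class to 3, so 26·2 + 1 = 53.

53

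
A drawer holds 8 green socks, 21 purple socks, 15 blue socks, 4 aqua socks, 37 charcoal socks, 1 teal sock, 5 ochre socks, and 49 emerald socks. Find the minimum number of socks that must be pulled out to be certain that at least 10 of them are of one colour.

55

An adversary could hand out at most 9 socks per colour (4 colours run out sooner): 8 + 9 + 9 + 4 + 9 + 1 + 5 + 9 = 54 socks and still no colour has 10.
By the pigeonhole principle, one more sock lands in a colour already at 9, so 55 draws are enough and 54 are not.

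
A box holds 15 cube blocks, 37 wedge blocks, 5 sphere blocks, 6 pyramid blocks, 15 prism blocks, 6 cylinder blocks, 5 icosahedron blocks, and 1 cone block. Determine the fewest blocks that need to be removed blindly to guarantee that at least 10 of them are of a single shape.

The 8 shapes are the holes; the blocks drawn are the pigeons.
To avoid 10 of any one shape, the worst case takes at most 9 of each shape, or every block of a shape that has fewer than 9.
That gives 9 + 9 + 5 + 6 + 9 + 6 + 5 + 1 = 50 blocks with no shape reaching 10.
The next block forces some shape to 10, so 50 + 1 = 51.

51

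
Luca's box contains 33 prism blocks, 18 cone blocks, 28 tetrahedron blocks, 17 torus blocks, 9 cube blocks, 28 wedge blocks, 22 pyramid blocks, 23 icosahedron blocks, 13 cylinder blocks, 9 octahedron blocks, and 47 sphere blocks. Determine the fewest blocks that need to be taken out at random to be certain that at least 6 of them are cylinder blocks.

240

In the worst case for collecting cylinder blocks, every non-cylinder block comes out first.
There are 33 + 18 + 28 + 17 + 9 + 28 + 22 + 23 + 9 + 47 = 234 non-cylinder blocks altogether.
After those, each further block must be cylinder, so 234 + 6 = 240 draws guarantee 6 cylinder blocks.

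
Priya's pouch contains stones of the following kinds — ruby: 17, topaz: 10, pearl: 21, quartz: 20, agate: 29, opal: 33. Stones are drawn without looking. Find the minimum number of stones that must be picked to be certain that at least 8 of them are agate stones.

109

In the worst case for collecting agate stones, every non-agate stone comes out first.
There are 17 + 10 + 21 + 20 + 33 = 101 non-agate stones altogether.
After those, each further stone must be agate, so 101 + 8 = 109 draws guarantee 8 agate stones.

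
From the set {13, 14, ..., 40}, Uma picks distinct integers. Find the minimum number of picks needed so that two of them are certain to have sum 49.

17

Group the elements by complementary pair {x, 49−x}: {13,36}, {14,35}, {15,34}, …, giving 12 two-element pairs and 4 integers whose partner 49−x falls outside [13,40].
Treating each of those 16 groups as a pigeonhole, one can pick one integer per group — 16 integers — with no two summing to 49.
The 17th integer lands in an occupied pair, forcing a sum of 49.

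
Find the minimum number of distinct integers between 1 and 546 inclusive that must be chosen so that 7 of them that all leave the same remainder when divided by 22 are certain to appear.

The 22 residue classes mod 22 are the pigeonholes.
With 132 integers one could put 6 in each residue class and have no class reach 7.
The 133rd integer pushes some class to 7, so 22·6 + 1 = 133.

133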